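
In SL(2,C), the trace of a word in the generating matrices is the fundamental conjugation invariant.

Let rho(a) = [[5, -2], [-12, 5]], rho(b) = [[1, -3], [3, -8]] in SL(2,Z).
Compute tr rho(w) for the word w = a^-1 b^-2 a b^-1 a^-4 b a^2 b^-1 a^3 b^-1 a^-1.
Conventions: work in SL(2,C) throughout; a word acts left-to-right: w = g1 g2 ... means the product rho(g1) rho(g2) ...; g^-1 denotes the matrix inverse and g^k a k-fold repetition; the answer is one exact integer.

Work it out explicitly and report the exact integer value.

-143379852388153

rho(a^-1) = [[5, 2], [12, 5]]
... * rho(b^-1) = [[-8, 3], [-3, 1]]  ->  [[-46, 17], [-111, 41]]
... * rho(b^-1) = [[-8, 3], [-3, 1]]  ->  [[317, -121], [765, -292]]
... * rho(a) = [[5, -2], [-12, 5]]  ->  [[3037, -1239], [7329, -2990]]
... * rho(b^-1) = [[-8, 3], [-3, 1]]  ->  [[-20579, 7872], [-49662, 18997]]
... * rho(a^-1) = [[5, 2], [12, 5]]  ->  [[-8431, -1798], [-20346, -4339]]
... * rho(a^-1) = [[5, 2], [12, 5]]  ->  [[-63731, -25852], [-153798, -62387]]
... * rho(a^-1) = [[5, 2], [12, 5]]  ->  [[-628879, -256722], [-1517634, -619531]]
... * rho(a^-1) = [[5, 2], [12, 5]]  ->  [[-6225059, -2541368], [-15022542, -6132923]]
... * rho(b) = [[1, -3], [3, -8]]  ->  [[-13849163, 39006121], [-33421311, 94131010]]
... * rho(a) = [[5, -2], [-12, 5]]  ->  [[-537319267, 222728931], [-1296678675, 537497672]]
... * rho(a) = [[5, -2], [-12, 5]]  ->  [[-5359343507, 2188283189], [-12933365439, 5280845710]]
... * rho(b^-1) = [[-8, 3], [-3, 1]]  ->  [[36309898489, -13889747332], [87624386382, -33519250607]]
... * rho(a) = [[5, -2], [-12, 5]]  ->  [[348226460429, -142068533638], [840352939194, -342845025799]]
... * rho(a) = [[5, -2], [-12, 5]]  ->  [[3445954705801, -1406795589048], [8315905005558, -3394931007383]]
... * rho(a) = [[5, -2], [-12, 5]]  ->  [[34111320597581, -13925887356842], [82318697116386, -33606465048031]]
... * rho(b^-1) = [[-8, 3], [-3, 1]]  ->  [[-231112902710122, 88408074435901], [-557730181786995, 213349626301127]]
... * rho(a^-1) = [[5, 2], [12, 5]]  ->  [[-94667620319798, -20185433240739], [-228455393321451, -48712232068355]]
tr = -94667620319798 + -48712232068355 = -143379852388153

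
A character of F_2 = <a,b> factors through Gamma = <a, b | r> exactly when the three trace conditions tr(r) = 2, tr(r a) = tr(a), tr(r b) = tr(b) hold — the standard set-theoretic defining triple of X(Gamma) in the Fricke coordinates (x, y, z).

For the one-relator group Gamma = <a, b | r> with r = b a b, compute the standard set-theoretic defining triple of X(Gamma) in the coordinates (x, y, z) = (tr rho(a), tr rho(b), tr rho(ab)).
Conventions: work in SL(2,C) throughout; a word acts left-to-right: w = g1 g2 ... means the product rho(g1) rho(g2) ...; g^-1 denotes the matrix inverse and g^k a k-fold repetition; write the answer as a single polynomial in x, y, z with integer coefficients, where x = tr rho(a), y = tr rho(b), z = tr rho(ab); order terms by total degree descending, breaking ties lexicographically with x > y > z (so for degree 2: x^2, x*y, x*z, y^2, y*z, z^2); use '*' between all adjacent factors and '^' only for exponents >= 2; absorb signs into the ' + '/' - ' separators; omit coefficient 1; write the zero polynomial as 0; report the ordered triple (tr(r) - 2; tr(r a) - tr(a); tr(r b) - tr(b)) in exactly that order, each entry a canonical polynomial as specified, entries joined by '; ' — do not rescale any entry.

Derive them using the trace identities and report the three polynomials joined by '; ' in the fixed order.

and trace(b a b) = trace(b) * trace(a b) - trace(a)  (reduce the b square) = y*z - x
and trace(b a b a) = trace(b a) * trace(b a) - trace(1)   [split at repeated b] = z^2 - 2
trace(b a b^2) = trace(b) * trace(b a b) - trace(b a) = y^2*z - x*y - z
assemble the triple (trace(r) - 2; trace(r a) - x; trace(r b) - y)

y*z - x - 2; z^2 - x - 2; y^2*z - x*y - y - z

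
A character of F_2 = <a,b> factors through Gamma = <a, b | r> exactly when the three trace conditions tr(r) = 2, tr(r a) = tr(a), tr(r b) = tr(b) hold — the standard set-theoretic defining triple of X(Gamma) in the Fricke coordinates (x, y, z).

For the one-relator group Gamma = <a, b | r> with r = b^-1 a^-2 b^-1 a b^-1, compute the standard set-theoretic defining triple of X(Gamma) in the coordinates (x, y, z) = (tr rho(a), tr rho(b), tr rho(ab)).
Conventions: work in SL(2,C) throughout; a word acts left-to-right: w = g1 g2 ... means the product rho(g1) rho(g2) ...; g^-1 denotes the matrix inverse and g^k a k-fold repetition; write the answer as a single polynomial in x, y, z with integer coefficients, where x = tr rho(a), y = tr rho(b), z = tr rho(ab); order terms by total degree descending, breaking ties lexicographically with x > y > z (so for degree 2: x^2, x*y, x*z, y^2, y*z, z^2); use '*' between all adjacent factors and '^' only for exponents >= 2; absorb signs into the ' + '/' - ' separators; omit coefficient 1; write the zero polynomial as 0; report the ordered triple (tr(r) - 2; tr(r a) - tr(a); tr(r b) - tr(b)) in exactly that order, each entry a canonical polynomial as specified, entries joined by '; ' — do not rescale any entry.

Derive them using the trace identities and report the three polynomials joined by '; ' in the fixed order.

so trace(a b^-1) = trace(a) * trace(b) - trace(a b) = x*y - z
trace(a b^-2) = trace(a b^-1) * trace(b) - trace(a) = x*y^2 - y*z - x
so trace(b^-1 a b^-2) = trace(a b^-2) * trace(b) - trace(a b^-1) = x*y^3 - y^2*z - 2*x*y + z
trace(a^2) = trace(a) * trace(a) - trace(1) = x^2 - 2
so trace(a^2 b) = trace(a) * trace(b a) - trace(b) = x*z - y
so trace(a b^-1 a) = trace(a^2) * trace(b) - trace(a^2 b) = x^2*y - x*z - y
trace(a b a b) = trace(b a) * trace(b a) - trace(1) = z^2 - 2
reduce: trace(a b^-1 a b) = trace(a b a) * trace(b) - trace(a b a b) = x*y*z - y^2 - z^2 + 2
reduce: trace(a b^-1 a b^-1) = trace(a b^-1 a) * trace(b) - trace(a b^-1 a b) = x^2*y^2 - 2*x*y*z + z^2 - 2
trace(b^-1 a b^-2 a) = trace(a b^-1 a b^-1) * trace(b) - trace(a b^-1 a) = x^2*y^3 - 2*x*y^2*z - x^2*y + y*z^2 + x*z - y
reduce: trace(b^-1 a b^-2 a^-1) = trace(b^-1 a b^-2) * trace(a) - trace(b^-1 a b^-2 a) = x*y^2*z - x^2*y - y*z^2 + y
reduce: trace(b^-1 a^-2 b^-1 a b^-1) = trace(b^-1 a b^-2 a^-1) * trace(a) - trace(b^-1 a b^-2) = x^2*y^2*z - x^3*y - x*y^3 - x*y*z^2 + y^2*z + 3*x*y - z
reduce: trace(b a^2 b) = trace(b) * trace(a^2 b) - trace(a^2) = x*y*z - x^2 - y^2 + 2
so trace(b a b) = trace(b) * trace(a b) - trace(a) = y*z - x
trace(b a^2 b a) = trace(a) * trace(b a b a) - trace(b a b) = x*z^2 - y*z - x
reduce: trace(a^2 b a^-1 b) = trace(b a^2 b) * trace(a) - trace(b a^2 b a) = x^2*y*z - x^3 - x*y^2 - x*z^2 + y*z + 3*x
reduce: trace(a^-1 b^-1 a^2 b) = trace(a^2 b a^-1) * trace(b) - trace(a^2 b a^-1 b) = -x^2*y*z + x^3 + x*y^2 + x*z^2 - 3*x
trace(a b^-1 a^-1 b^-1 a) = trace(a^-1 b^-1 a^2) * trace(b) - trace(a^-1 b^-1 a^2 b) = x^2*y*z - x^3 - x*z^2 - y*z + 3*x
reduce: trace(a b a b a b) = trace(a b) * trace(a b a b) - trace(a^-1 b^-1) = z^3 - 3*z
reduce: trace(b a b a b^-1 a) = trace(a b a b a) * trace(b) - trace(a b a b a b) = x*y*z^2 - y^2*z - z^3 - x*y + 3*z
trace(a b a b^-1 a^-1 b) = trace(b a b a b^-1) * trace(a) - trace(b a b a b^-1 a) = -x*y*z^2 + x^2*z + y^2*z + z^3 - 3*z
so trace(a b^-1 a^-1 b^-1 a b) = trace(a b a b^-1 a^-1) * trace(b) - trace(a b a b^-1 a^-1 b) = x*y*z^2 - x^2*z - y^2*z - z^3 + x*y + 3*z
so trace(a^-1 b^-1 a b^-1 a b^-1) = trace(a b^-1 a^-1 b^-1 a) * trace(b) - trace(a b^-1 a^-1 b^-1 a b) = x^2*y^2*z - x^3*y - 2*x*y*z^2 + x^2*z + z^3 + 2*x*y - 3*z
reduce: trace(b^-1 a^-2 b^-1 a b^-1 a) = trace(a^-1 b^-1 a b^-1 a b^-1) * trace(a) - trace(a^-1 b^-1 a b^-1 a b^-1 a) = x^3*y^2*z - x^4*y - x^2*y^3 - 2*x^2*y*z^2 + x^3*z + 2*x*y^2*z + x*z^3 + 3*x^2*y - y*z^2 - 4*x*z + y
assemble the triple (trace(r) - 2; trace(r a) - x; trace(r b) - y)

x^2*y^2*z - x^3*y - x*y^3 - x*y*z^2 + y^2*z + 3*x*y - z - 2; x^3*y^2*z - x^4*y - x^2*y^3 - 2*x^2*y*z^2 + x^3*z + 2*x*y^2*z + x*z^3 + 3*x^2*y - y*z^2 - 4*x*z - x + y; x^2*y*z - x^3 - x*y^2 - x*z^2 + y*z + 3*x - y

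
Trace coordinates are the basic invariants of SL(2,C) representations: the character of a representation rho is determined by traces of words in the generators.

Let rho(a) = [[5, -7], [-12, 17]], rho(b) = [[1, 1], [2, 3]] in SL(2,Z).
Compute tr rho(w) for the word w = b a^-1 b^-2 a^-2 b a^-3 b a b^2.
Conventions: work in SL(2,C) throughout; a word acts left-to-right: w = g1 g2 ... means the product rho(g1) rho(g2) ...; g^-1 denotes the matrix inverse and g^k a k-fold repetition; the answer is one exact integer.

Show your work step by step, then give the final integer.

1124141157326

rho(b) = [[1, 1], [2, 3]]
... * rho(a^-1) = [[17, 7], [12, 5]]  ->  [[29, 12], [70, 29]]
... * rho(b^-1) = [[3, -1], [-2, 1]]  ->  [[63, -17], [152, -41]]
... * rho(b^-1) = [[3, -1], [-2, 1]]  ->  [[223, -80], [538, -193]]
... * rho(a^-1) = [[17, 7], [12, 5]]  ->  [[2831, 1161], [6830, 2801]]
... * rho(a^-1) = [[17, 7], [12, 5]]  ->  [[62059, 25622], [149722, 61815]]
... * rho(b) = [[1, 1], [2, 3]]  ->  [[113303, 138925], [273352, 335167]]
... * rho(a^-1) = [[17, 7], [12, 5]]  ->  [[3593251, 1487746], [8668988, 3589299]]
... * rho(a^-1) = [[17, 7], [12, 5]]  ->  [[78938219, 32591487], [190444384, 78629411]]
... * rho(a^-1) = [[17, 7], [12, 5]]  ->  [[1733047567, 715524968], [4181107460, 1726257743]]
... * rho(b) = [[1, 1], [2, 3]]  ->  [[3164097503, 3879622471], [7633622946, 9359880689]]
... * rho(a) = [[5, -7], [-12, 17]]  ->  [[-30734982137, 43804899486], [-74150453538, 105682611091]]
... * rho(b) = [[1, 1], [2, 3]]  ->  [[56874816835, 100679716321], [137214768644, 242897379735]]
... * rho(b) = [[1, 1], [2, 3]]  ->  [[258234249477, 358913965798], [623009528114, 865906907849]]
tr = 258234249477 + 865906907849 = 1124141157326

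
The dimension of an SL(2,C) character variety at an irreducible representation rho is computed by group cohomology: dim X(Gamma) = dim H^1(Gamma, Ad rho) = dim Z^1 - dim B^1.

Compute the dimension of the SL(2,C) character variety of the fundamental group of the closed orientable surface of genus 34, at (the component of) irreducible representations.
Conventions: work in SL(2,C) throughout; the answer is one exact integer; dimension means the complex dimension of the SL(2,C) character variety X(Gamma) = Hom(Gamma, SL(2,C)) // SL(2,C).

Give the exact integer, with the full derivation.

The genus-34 surface group: 2g = 68 generators, one relator prod [a_i, b_i].
A cocycle assigns one sl_2 vector per generator subject to the relator condition d_2(z) = 0: dim of the unconstrained space is 3*2g = 204.
d_2 is surjective at irreducible rho (its cokernel H^2 is dual to H^0 = 0), so dim Z^1 = 204 - 3 = 201.
Coboundaries contribute dim B^1 = 3 (injective at irreducible rho).
dim H^1 = 201 - 3 = 198 = dim X.

198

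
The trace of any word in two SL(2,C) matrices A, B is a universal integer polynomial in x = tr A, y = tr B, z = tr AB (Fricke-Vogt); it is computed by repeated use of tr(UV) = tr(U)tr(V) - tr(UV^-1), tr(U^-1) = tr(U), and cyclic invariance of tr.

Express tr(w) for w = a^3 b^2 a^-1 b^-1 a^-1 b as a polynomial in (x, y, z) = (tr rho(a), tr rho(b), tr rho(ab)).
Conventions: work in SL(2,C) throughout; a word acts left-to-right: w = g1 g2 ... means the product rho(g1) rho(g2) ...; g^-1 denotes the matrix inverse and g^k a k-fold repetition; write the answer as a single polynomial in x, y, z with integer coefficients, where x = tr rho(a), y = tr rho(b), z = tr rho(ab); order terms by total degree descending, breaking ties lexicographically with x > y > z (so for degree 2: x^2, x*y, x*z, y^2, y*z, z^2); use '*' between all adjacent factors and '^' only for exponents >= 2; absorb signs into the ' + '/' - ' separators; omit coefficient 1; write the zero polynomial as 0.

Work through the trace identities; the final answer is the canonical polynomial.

tr(b^2 a) = tr(b) * tr(a b) - tr(a) = y*z - x
tr(b^2) = tr(b) * tr(b) - tr(1) = y^2 - 2
tr(a b^2 a) = tr(a) * tr(b^2 a) - tr(b^2) = x*y*z - x^2 - y^2 + 2
tr(b a^3 b) = tr(a) * tr(a b^2 a) - tr(a b^2) = x^2*y*z - x^3 - x*y^2 - y*z + 3*x
tr(b a b a) = tr(b a) * tr(b a) - tr(1) = z^2 - 2
tr(b a b a^2) = tr(a) * tr(b a b a) - tr(b a b) = x*z^2 - y*z - x
tr(b a^3 b a) = tr(a) * tr(b a b a^2) - tr(b a b a) = x^2*z^2 - x*y*z - x^2 - z^2 + 2
tr(a^-1 b a^3 b) = tr(b a^3 b) * tr(a) - tr(b a^3 b a) = x^3*y*z - x^4 - x^2*y^2 - x^2*z^2 + 4*x^2 + z^2 - 2
tr(a^3 b^2 a) = tr(a) * tr(a^2 b^2 a) - tr(a^2 b^2) = x^3*y*z - x^4 - x^2*y^2 - 2*x*y*z + 4*x^2 + y^2 - 2
tr(a b a^2 b a) = tr(a) * tr(b a^2 b a) - tr(b a^2 b) = x^2*z^2 - 2*x*y*z + y^2 - 2
tr(a^2 b a^3 b) = tr(a) * tr(a b a^2 b a) - tr(a b a^2 b) = x^3*z^2 - 2*x^2*y*z + x*y^2 - x*z^2 + y*z - x
tr(a b a) = tr(a) * tr(b a) - tr(b) = x*z - y
tr(a^2 b a) = tr(a) * tr(a b a) - tr(a b) = x^2*z - x*y - z
tr(a^3 b a) = tr(a) * tr(a^2 b a) - tr(a^2 b) = x^3*z - x^2*y - 2*x*z + y
tr(a^2 b a^3) = tr(a) * tr(a^3 b a) - tr(a^3 b) = x^4*z - x^3*y - 3*x^2*z + 2*x*y + z
tr(a b a^3 b^2 a) = tr(b) * tr(a^2 b a^3 b) - tr(a^2 b a^3) = x^3*y*z^2 - x^4*z - 2*x^2*y^2*z + x^3*y + x*y^3 - x*y*z^2 + 3*x^2*z + y^2*z - 3*x*y - z
tr(b a b a b a) = tr(a b) * tr(a b a b) - tr(a^-1 b^-1) = z^3 - 3*z
tr(b a b a b) = tr(b) * tr(a b a b) - tr(a b a) = y*z^2 - x*z - y
tr(a b a b a b a) = tr(a) * tr(b a b a b a) - tr(b a b a b) = x*z^3 - y*z^2 - 2*x*z + y
tr(a b a b a^3 b) = tr(a) * tr(a b a b a b a) - tr(a b a b a b) = x^2*z^3 - x*y*z^2 - 2*x^2*z - z^3 + x*y + 3*z
tr(a b a b a^3) = tr(a) * tr(a b a b a^2) - tr(a b a b a) = x^3*z^2 - x^2*y*z - x^3 - 2*x*z^2 + y*z + 3*x
tr(a b a^3 b^2 a b) = tr(b) * tr(a b a b a^3 b) - tr(a b a b a^3) = x^2*y*z^3 - x^3*z^2 - x*y^2*z^2 - x^2*y*z - y*z^3 + x^3 + x*y^2 + 2*x*z^2 + 2*y*z - 3*x
tr(b a^3 b^2 a b^-1 a) = tr(a b a^3 b^2 a) * tr(b) - tr(a b a^3 b^2 a b) = x^3*y^2*z^2 - x^4*y*z - 2*x^2*y^3*z - x^2*y*z^3 + x^3*y^2 + x^3*z^2 + x*y^4 + 4*x^2*y*z + y^3*z + y*z^3 - x^3 - 4*x*y^2 - 2*x*z^2 - 3*y*z + 3*x
tr(b^-1 a^-1 b a^3 b^2 a) = tr(b a^3 b^2 a b^-1) * tr(a) - tr(b a^3 b^2 a b^-1 a) = -x^3*y^2*z^2 + 2*x^4*y*z + 2*x^2*y^3*z + x^2*y*z^3 - x^5 - 2*x^3*y^2 - x^3*z^2 - x*y^4 - 6*x^2*y*z - y^3*z - y*z^3 + 5*x^3 + 5*x*y^2 + 2*x*z^2 + 3*y*z - 5*x
tr(a^3 b^2 a^-1 b^-1 a^-1 b) = tr(b^-1 a^-1 b a^3 b^2) * tr(a) - tr(b^-1 a^-1 b a^3 b^2 a) = x^3*y^2*z^2 - x^4*y*z - 2*x^2*y^3*z - x^2*y*z^3 + x^3*y^2 + x*y^4 + 6*x^2*y*z + y^3*z + y*z^3 - x^3 - 5*x*y^2 - x*z^2 - 3*y*z + 3*x

x^3*y^2*z^2 - x^4*y*z - 2*x^2*y^3*z - x^2*y*z^3 + x^3*y^2 + x*y^4 + 6*x^2*y*z + y^3*z + y*z^3 - x^3 - 5*x*y^2 - x*z^2 - 3*y*z + 3*x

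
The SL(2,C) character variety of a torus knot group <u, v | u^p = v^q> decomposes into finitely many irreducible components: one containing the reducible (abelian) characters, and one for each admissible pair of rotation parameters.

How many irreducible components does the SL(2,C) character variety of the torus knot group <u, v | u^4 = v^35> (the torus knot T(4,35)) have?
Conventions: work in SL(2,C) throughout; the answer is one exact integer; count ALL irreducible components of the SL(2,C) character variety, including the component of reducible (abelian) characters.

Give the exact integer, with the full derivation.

52

Gamma = < u, v | u^4 = v^35 > (torus knot T(4,35)); the central element u^4 = v^35 acts as +I or -I in any irreducible SL(2,C) representation.
This locks tr(u) to 2*cos(pi*alpha/4), alpha in 1..3, and tr(v) to 2*cos(pi*beta/35), beta in 1..34, on each component of irreducible characters.
Consistency of u^4 = (-1)^alpha I with v^35 = (-1)^beta I forces alpha = beta (mod 2).
count pairs: odd alpha (2 choices) x odd beta (17), plus even alpha (1) x even beta (17): 2*17 + 1*17 = 51.
Total: 51 irreducible-character components + 1 reducible (abelian) component = 52.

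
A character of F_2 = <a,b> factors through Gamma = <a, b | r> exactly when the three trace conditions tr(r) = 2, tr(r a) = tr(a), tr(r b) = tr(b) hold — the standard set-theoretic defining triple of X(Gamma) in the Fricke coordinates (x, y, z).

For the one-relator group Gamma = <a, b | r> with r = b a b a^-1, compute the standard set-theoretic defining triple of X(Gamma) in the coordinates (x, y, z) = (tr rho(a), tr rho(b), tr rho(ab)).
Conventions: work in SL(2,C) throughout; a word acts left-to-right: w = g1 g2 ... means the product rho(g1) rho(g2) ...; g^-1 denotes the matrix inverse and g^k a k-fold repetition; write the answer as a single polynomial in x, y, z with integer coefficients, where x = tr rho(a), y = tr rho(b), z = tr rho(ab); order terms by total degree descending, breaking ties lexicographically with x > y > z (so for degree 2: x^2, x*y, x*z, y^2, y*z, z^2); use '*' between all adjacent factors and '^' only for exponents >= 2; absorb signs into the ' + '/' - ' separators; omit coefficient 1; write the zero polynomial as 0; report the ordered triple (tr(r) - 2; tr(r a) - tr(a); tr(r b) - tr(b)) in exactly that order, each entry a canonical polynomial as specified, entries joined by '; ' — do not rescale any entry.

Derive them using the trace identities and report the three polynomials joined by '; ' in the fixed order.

trace(b a b) = trace(b) * trace(a b) - trace(a)  (reduce the b square) = y*z - x
and trace(b a b a) = trace(b a) * trace(b a) - trace(1)  (split on b) = z^2 - 2
and trace(b a b a^-1) = trace(b a b) * trace(a) - trace(b a b a)  (eliminate a^-1) = x*y*z - x^2 - z^2 + 2
trace(b^2 a b) = trace(b) * trace(b a b) - trace(b a) = y^2*z - x*y - z
next, trace(a b a) = trace(a) * trace(b a) - trace(b) = x*z - y
and trace(b^2 a b a) = trace(b) * trace(a b a b) - trace(a b a) = y*z^2 - x*z - y
and trace(b a b a^-1 b) = trace(b^2 a b) * trace(a) - trace(b^2 a b a) = x*y^2*z - x^2*y - y*z^2 + y
assemble the triple (trace(r) - 2; trace(r a) - x; trace(r b) - y)

x*y*z - x^2 - z^2; y*z - 2*x; x*y^2*z - x^2*y - y*z^2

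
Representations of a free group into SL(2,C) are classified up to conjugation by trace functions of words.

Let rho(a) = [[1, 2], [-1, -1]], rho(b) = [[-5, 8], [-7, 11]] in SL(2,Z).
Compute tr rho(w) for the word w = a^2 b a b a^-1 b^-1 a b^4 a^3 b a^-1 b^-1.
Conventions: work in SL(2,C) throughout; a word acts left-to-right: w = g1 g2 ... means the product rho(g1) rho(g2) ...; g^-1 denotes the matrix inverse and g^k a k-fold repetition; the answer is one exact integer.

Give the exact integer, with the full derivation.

-68696894

rho(a) = [[1, 2], [-1, -1]]
... * rho(a) = [[1, 2], [-1, -1]]  ->  [[-1, 0], [0, -1]]
... * rho(b) = [[-5, 8], [-7, 11]]  ->  [[5, -8], [7, -11]]
... * rho(a) = [[1, 2], [-1, -1]]  ->  [[13, 18], [18, 25]]
... * rho(b) = [[-5, 8], [-7, 11]]  ->  [[-191, 302], [-265, 419]]
... * rho(a^-1) = [[-1, -2], [1, 1]]  ->  [[493, 684], [684, 949]]
... * rho(b^-1) = [[11, -8], [7, -5]]  ->  [[10211, -7364], [14167, -10217]]
... * rho(a) = [[1, 2], [-1, -1]]  ->  [[17575, 27786], [24384, 38551]]
... * rho(b) = [[-5, 8], [-7, 11]]  ->  [[-282377, 446246], [-391777, 619133]]
... * rho(b) = [[-5, 8], [-7, 11]]  ->  [[-1711837, 2649690], [-2375046, 3676247]]
... * rho(b) = [[-5, 8], [-7, 11]]  ->  [[-9988645, 15451894], [-13858499, 21438349]]
... * rho(b) = [[-5, 8], [-7, 11]]  ->  [[-58220033, 90061674], [-80775948, 124953847]]
... * rho(a) = [[1, 2], [-1, -1]]  ->  [[-148281707, -206501740], [-205729795, -286505743]]
... * rho(a) = [[1, 2], [-1, -1]]  ->  [[58220033, -90061674], [80775948, -124953847]]
... * rho(a) = [[1, 2], [-1, -1]]  ->  [[148281707, 206501740], [205729795, 286505743]]
... * rho(b) = [[-5, 8], [-7, 11]]  ->  [[-2186920715, 3457772796], [-3034189176, 4797401533]]
... * rho(a^-1) = [[-1, -2], [1, 1]]  ->  [[5644693511, 7831614226], [7831590709, 10865779885]]
... * rho(b^-1) = [[11, -8], [7, -5]]  ->  [[116912928203, -84315619218], [162207956994, -116981625097]]
tr = 116912928203 + -116981625097 = -68696894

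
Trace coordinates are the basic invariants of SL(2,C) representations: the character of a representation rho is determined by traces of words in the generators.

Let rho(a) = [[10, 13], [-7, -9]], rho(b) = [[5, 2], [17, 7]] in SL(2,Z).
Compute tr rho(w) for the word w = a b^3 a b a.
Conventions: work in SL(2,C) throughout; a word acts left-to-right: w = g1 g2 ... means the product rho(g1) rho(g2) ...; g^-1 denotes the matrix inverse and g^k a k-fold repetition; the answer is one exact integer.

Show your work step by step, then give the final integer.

5049045

rho(a) = [[10, 13], [-7, -9]]
... * rho(b) = [[5, 2], [17, 7]]  ->  [[271, 111], [-188, -77]]
... * rho(b) = [[5, 2], [17, 7]]  ->  [[3242, 1319], [-2249, -915]]
... * rho(b) = [[5, 2], [17, 7]]  ->  [[38633, 15717], [-26800, -10903]]
... * rho(a) = [[10, 13], [-7, -9]]  ->  [[276311, 360776], [-191679, -250273]]
... * rho(b) = [[5, 2], [17, 7]]  ->  [[7514747, 3078054], [-5213036, -2135269]]
... * rho(a) = [[10, 13], [-7, -9]]  ->  [[53601092, 69989225], [-37183477, -48552047]]
tr = 53601092 + -48552047 = 5049045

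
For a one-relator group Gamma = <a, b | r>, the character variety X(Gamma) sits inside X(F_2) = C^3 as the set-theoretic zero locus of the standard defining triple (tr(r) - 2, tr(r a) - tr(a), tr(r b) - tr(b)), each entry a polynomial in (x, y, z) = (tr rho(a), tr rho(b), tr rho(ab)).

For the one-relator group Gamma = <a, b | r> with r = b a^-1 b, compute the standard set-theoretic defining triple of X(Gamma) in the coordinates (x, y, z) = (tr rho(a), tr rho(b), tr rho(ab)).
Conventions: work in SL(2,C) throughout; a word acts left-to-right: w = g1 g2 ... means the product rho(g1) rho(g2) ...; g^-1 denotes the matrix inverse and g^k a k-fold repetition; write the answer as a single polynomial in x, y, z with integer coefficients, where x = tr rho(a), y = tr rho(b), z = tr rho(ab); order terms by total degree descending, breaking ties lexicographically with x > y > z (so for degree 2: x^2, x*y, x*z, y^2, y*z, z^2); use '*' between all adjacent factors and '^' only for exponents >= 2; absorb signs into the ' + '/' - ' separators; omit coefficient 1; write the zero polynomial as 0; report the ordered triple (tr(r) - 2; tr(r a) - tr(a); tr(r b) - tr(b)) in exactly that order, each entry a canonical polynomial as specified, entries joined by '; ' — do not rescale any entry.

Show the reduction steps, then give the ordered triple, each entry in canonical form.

tr(b^2) = tr(b) tr(b) - tr(1) = y^2 - 2
tr(b^2 a) = tr(b) tr(a b) - tr(a) = y*z - x
tr(b a^-1 b) = tr(b^2) tr(a) - tr(b^2 a) = x*y^2 - y*z - x
tr(b a b a) = tr(a b) tr(a b) - tr(1) = z^2 - 2
tr(b a^-1 b a) = tr(b a b) tr(a) - tr(b a b a) = x*y*z - x^2 - z^2 + 2
tr(b^3) = tr(b) tr(b^2) - tr(b)  (reduce the b square) = y^3 - 3*y
tr(b^3 a) = tr(b) tr(b a b) - tr(b a)  (reduce the b square) = y^2*z - x*y - z
tr(b a^-1 b^2) = tr(b^3) tr(a) - tr(b^3 a)  (eliminate a^-1) = x*y^3 - y^2*z - 2*x*y + z
assemble the triple (tr(r) - 2; tr(r a) - x; tr(r b) - y)

x*y^2 - y*z - x - 2; x*y*z - x^2 - z^2 - x + 2; x*y^3 - y^2*z - 2*x*y - y + z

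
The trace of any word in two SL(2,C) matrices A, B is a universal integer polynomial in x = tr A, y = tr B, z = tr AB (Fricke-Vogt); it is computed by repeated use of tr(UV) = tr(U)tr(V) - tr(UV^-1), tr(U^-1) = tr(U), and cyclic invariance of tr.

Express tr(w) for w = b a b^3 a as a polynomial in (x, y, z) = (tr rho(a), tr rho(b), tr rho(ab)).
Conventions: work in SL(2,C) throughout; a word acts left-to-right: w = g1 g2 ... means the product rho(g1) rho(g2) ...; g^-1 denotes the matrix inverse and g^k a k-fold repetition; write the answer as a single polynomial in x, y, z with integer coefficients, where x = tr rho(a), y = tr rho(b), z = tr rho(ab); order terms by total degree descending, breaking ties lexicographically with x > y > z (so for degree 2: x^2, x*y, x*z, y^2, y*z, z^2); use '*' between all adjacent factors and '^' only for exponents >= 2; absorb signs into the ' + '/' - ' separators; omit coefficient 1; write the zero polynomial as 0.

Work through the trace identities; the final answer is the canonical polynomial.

so trace(a b a b) = trace(b a) trace(b a) - trace(1)   [split at a repeated b] = z^2 - 2
trace(a b a) = trace(a) trace(b a) - trace(b)   [square of a] = x*z - y
so trace(b a b a b) = trace(b) trace(a b a b) - trace(a b a)   [square of b] = y*z^2 - x*z - y
trace(b a b^3 a) = trace(b) trace(b a b a b) - trace(b a b a)   [square of b] = y^2*z^2 - x*y*z - y^2 - z^2 + 2

y^2*z^2 - x*y*z - y^2 - z^2 + 2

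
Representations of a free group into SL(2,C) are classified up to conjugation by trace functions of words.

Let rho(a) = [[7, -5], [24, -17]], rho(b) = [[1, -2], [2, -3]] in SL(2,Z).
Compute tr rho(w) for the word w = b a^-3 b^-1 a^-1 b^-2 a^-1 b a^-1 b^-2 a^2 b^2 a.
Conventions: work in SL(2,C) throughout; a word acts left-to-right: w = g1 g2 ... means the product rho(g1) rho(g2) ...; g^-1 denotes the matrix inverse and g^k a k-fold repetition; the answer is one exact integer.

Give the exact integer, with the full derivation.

rho(b) = [[1, -2], [2, -3]]
... * rho(a^-1) = [[-17, 5], [-24, 7]]  ->  [[31, -9], [38, -11]]
... * rho(a^-1) = [[-17, 5], [-24, 7]]  ->  [[-311, 92], [-382, 113]]
... * rho(a^-1) = [[-17, 5], [-24, 7]]  ->  [[3079, -911], [3782, -1119]]
... * rho(b^-1) = [[-3, 2], [-2, 1]]  ->  [[-7415, 5247], [-9108, 6445]]
... * rho(a^-1) = [[-17, 5], [-24, 7]]  ->  [[127, -346], [156, -425]]
... * rho(b^-1) = [[-3, 2], [-2, 1]]  ->  [[311, -92], [382, -113]]
... * rho(b^-1) = [[-3, 2], [-2, 1]]  ->  [[-749, 530], [-920, 651]]
... * rho(a^-1) = [[-17, 5], [-24, 7]]  ->  [[13, -35], [16, -43]]
... * rho(b) = [[1, -2], [2, -3]]  ->  [[-57, 79], [-70, 97]]
... * rho(a^-1) = [[-17, 5], [-24, 7]]  ->  [[-927, 268], [-1138, 329]]
... * rho(b^-1) = [[-3, 2], [-2, 1]]  ->  [[2245, -1586], [2756, -1947]]
... * rho(b^-1) = [[-3, 2], [-2, 1]]  ->  [[-3563, 2904], [-4374, 3565]]
... * rho(a) = [[7, -5], [24, -17]]  ->  [[44755, -31553], [54942, -38735]]
... * rho(a) = [[7, -5], [24, -17]]  ->  [[-443987, 312626], [-545046, 383785]]
... * rho(b) = [[1, -2], [2, -3]]  ->  [[181265, -49904], [222524, -61263]]
... * rho(b) = [[1, -2], [2, -3]]  ->  [[81457, -212818], [99998, -261259]]
... * rho(a) = [[7, -5], [24, -17]]  ->  [[-4537433, 3210621], [-5570230, 3941413]]
tr = -4537433 + 3941413 = -596020

-596020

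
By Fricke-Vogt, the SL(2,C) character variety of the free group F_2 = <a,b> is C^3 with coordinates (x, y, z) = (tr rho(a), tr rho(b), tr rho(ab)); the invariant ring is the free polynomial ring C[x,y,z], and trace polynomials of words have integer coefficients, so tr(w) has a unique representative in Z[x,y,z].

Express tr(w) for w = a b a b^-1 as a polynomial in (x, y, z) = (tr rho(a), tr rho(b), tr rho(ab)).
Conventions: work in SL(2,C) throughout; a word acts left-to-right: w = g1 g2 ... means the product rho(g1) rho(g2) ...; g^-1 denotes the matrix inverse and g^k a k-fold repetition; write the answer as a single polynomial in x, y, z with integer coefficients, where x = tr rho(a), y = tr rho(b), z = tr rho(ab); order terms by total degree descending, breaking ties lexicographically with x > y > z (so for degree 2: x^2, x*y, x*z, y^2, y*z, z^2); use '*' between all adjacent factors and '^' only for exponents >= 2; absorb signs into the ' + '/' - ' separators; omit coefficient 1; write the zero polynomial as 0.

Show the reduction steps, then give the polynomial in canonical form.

x*y*z - y^2 - z^2 + 2

trace(a b a) = trace(a)*trace(b a) - trace(b)  (reduce the a square) = x*z - y
trace(a b a b) = trace(b a)*trace(b a) - trace(1)  (split on b) = z^2 - 2
trace(a b a b^-1) = trace(a b a)*trace(b) - trace(a b a b)  (eliminate b^-1) = x*y*z - y^2 - z^2 + 2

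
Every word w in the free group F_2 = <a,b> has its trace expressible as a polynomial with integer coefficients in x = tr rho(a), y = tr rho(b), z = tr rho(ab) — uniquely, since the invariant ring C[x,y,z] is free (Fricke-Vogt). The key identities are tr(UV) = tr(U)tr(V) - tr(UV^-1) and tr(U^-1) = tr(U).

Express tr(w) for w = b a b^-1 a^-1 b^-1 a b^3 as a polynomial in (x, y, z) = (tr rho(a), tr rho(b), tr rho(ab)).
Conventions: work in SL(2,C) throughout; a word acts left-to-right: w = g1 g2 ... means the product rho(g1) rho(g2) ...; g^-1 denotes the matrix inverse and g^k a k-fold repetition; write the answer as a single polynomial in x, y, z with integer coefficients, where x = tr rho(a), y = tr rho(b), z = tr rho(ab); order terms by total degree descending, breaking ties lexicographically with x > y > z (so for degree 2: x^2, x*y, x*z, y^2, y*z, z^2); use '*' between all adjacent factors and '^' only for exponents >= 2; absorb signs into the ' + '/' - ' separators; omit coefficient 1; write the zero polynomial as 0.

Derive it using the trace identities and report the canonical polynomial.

next, tr(b^2 a) = tr(b)*tr(a b) - tr(a)   [square of b] = y*z - x
tr(b^2) = tr(b)*tr(b) - tr(1)   [square of b] = y^2 - 2
and tr(a^2 b^2) = tr(a)*tr(b^2 a) - tr(b^2)   [square of a] = x*y*z - x^2 - y^2 + 2
and tr(a^2 b) = tr(a)*tr(b a) - tr(b)   [square of a] = x*z - y
and tr(b^2 a^2 b) = tr(b)*tr(a^2 b^2) - tr(a^2 b)   [square of b] = x*y^2*z - x^2*y - y^3 - x*z + 3*y
tr(a b^4 a) = tr(b)*tr(b^2 a^2 b) - tr(b^2 a^2)   [square of b] = x*y^3*z - x^2*y^2 - y^4 - 2*x*y*z + x^2 + 4*y^2 - 2
and tr(a b a b) = tr(b a)*tr(b a) - tr(1)   [split at a repeated b] = z^2 - 2
and tr(b a b a b) = tr(b)*tr(a b a b) - tr(a b a)   [square of b] = y*z^2 - x*z - y
and tr(a b a b^3) = tr(b)*tr(b a b a b) - tr(b a b a)   [square of b] = y^2*z^2 - x*y*z - y^2 - z^2 + 2
tr(a b^4 a b) = tr(b)*tr(a b a b^3) - tr(a b a b^2)   [square of b] = y^3*z^2 - x*y^2*z - y^3 - 2*y*z^2 + x*z + 3*y
next, tr(a b^4 a b^-1) = tr(a b^4 a)*tr(b) - tr(a b^4 a b)   [inverse elimination on b] = x*y^4*z - x^2*y^3 - y^5 - y^3*z^2 - x*y^2*z + x^2*y + 5*y^3 + 2*y*z^2 - x*z - 5*y
next, tr(b^-1 a b^4 a b^-1) = tr(a b^4 a b^-1)*tr(b) - tr(a b^4 a)   [inverse elimination on b] = x*y^5*z - x^2*y^4 - y^6 - y^4*z^2 - 2*x*y^3*z + 2*x^2*y^2 + 6*y^4 + 2*y^2*z^2 + x*y*z - x^2 - 9*y^2 + 2
tr(a b^3) = tr(b)*tr(b a b) - tr(b a)   [square of b] = y^2*z - x*y - z
tr(b^4 a) = tr(b)*tr(a b^3) - tr(a b^2)   [square of b] = y^3*z - x*y^2 - 2*y*z + x
tr(a b^4 a^2) = tr(a)*tr(b^4 a^2) - tr(b^4 a)   [square of a] = x^2*y^3*z - x^3*y^2 - x*y^4 - 2*x^2*y*z - y^3*z + x^3 + 5*x*y^2 + 2*y*z - 3*x
and tr(a^2 b a b^3) = tr(a)*tr(b a b^3 a) - tr(b a b^3)   [square of a] = x*y^2*z^2 - x^2*y*z - y^3*z - x*z^2 + 2*y*z + x
tr(a^2 b a b^2) = tr(a)*tr(b a b^2 a) - tr(b a b^2)   [square of a] = x*y*z^2 - x^2*z - y^2*z + z
tr(a b^4 a^2 b) = tr(b)*tr(a^2 b a b^3) - tr(a^2 b a b^2)   [square of b] = x*y^3*z^2 - x^2*y^2*z - y^4*z - 2*x*y*z^2 + x^2*z + 3*y^2*z + x*y - z
tr(a b^-1 a b^4 a) = tr(a b^4 a^2)*tr(b) - tr(a b^4 a^2 b)   [inverse elimination on b] = x^2*y^4*z - x^3*y^3 - x*y^5 - x*y^3*z^2 - x^2*y^2*z + x^3*y + 5*x*y^3 + 2*x*y*z^2 - x^2*z - y^2*z - 4*x*y + z
tr(b^4 a b) = tr(b)*tr(b^3 a b) - tr(b^3 a)   [square of b] = y^4*z - x*y^3 - 3*y^2*z + 2*x*y + z
tr(a b^4 a b a) = tr(a)*tr(b^4 a b a) - tr(b^4 a b)   [square of a] = x*y^3*z^2 - x^2*y^2*z - y^4*z - 2*x*y*z^2 + x^2*z + 3*y^2*z + x*y - z
next, tr(a b a b a b) = tr(b a b a)*tr(b a) - tr(a b)   [split at a repeated b] = z^3 - 3*z
tr(a b a b a) = tr(a)*tr(b a b a) - tr(b a b)   [square of a] = x*z^2 - y*z - x
and tr(a b a b a b^2) = tr(b)*tr(a b a b a b) - tr(a b a b a)   [square of b] = y*z^3 - x*z^2 - 2*y*z + x
tr(a b a b a b^3) = tr(b)*tr(a b a b a b^2) - tr(a b a b a b)   [square of b] = y^2*z^3 - x*y*z^2 - 2*y^2*z - z^3 + x*y + 3*z
next, tr(a b^4 a b a b) = tr(b)*tr(a b a b a b^3) - tr(a b a b a b^2)   [square of b] = y^3*z^3 - x*y^2*z^2 - 2*y^3*z - 2*y*z^3 + x*y^2 + x*z^2 + 5*y*z - x
tr(a b^-1 a b^4 a b) = tr(a b^4 a b a)*tr(b) - tr(a b^4 a b a b)   [inverse elimination on b] = x*y^4*z^2 - x^2*y^3*z - y^5*z - y^3*z^3 - x*y^2*z^2 + x^2*y*z + 5*y^3*z + 2*y*z^3 - x*z^2 - 6*y*z + x
and tr(b^-1 a b^4 a b^-1 a) = tr(a b^-1 a b^4 a)*tr(b) - tr(a b^-1 a b^4 a b)   [inverse elimination on b] = x^2*y^5*z - x^3*y^4 - x*y^6 - 2*x*y^4*z^2 + y^5*z + y^3*z^3 + x^3*y^2 + 5*x*y^4 + 3*x*y^2*z^2 - 2*x^2*y*z - 6*y^3*z - 2*y*z^3 - 4*x*y^2 + x*z^2 + 7*y*z - x
next, tr(b a b^-1 a^-1 b^-1 a b^3) = tr(b^-1 a b^4 a b^-1)*tr(a) - tr(b^-1 a b^4 a b^-1 a)   [inverse elimination on a] = x*y^4*z^2 - 2*x^2*y^3*z - y^5*z - y^3*z^3 + x^3*y^2 + x*y^4 - x*y^2*z^2 + 3*x^2*y*z + 6*y^3*z + 2*y*z^3 - x^3 - 5*x*y^2 - x*z^2 - 7*y*z + 3*x

x*y^4*z^2 - 2*x^2*y^3*z - y^5*z - y^3*z^3 + x^3*y^2 + x*y^4 - x*y^2*z^2 + 3*x^2*y*z + 6*y^3*z + 2*y*z^3 - x^3 - 5*x*y^2 - x*z^2 - 7*y*z + 3*x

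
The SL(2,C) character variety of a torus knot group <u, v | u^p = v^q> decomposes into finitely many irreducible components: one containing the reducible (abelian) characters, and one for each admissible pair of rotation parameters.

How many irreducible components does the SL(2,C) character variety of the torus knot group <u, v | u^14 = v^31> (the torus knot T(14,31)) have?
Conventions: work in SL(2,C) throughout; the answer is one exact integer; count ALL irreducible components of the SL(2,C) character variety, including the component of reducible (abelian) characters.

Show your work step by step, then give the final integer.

196

In the torus knot group T(14,31), u^14 = v^31 is central, so an irreducible representation sends it to +I or -I (Schur).
So on each irreducible component the traces are pinned: tr(u) = 2*cos(pi*alpha/14) with 1 <= alpha <= 13, tr(v) = 2*cos(pi*beta/31) with 1 <= beta <= 30.
The two central values (-1)^alpha I and (-1)^beta I must be the same matrix, so alpha and beta share a parity.
count pairs: odd alpha (7 choices) x odd beta (15), plus even alpha (6) x even beta (15): 7*15 + 6*15 = 195.
Total: 195 irreducible-character components + 1 reducible (abelian) component = 196.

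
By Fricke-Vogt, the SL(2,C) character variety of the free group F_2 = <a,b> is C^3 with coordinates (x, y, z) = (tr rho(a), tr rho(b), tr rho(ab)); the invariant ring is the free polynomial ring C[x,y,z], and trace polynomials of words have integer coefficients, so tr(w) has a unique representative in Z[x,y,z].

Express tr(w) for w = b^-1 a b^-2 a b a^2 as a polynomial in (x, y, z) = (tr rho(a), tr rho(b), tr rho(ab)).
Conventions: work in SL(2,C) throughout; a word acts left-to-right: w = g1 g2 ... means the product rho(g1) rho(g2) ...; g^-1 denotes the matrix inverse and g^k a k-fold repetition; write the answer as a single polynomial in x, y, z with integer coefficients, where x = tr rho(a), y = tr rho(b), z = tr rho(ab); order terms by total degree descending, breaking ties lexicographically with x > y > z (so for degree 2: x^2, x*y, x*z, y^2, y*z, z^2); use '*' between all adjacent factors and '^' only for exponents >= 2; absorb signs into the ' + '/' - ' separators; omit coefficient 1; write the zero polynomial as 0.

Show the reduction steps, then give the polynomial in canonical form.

tr(b a^2) = tr(a) tr(b a) - tr(b)  (reduce the a square) = x*z - y
tr(a b a^2) = tr(a) tr(b a^2) - tr(b a)  (reduce the a square) = x^2*z - x*y - z
tr(a b a^3) = tr(a) tr(a b a^2) - tr(a b a)  (reduce the a square) = x^3*z - x^2*y - 2*x*z + y
tr(b a b a) = tr(b a) tr(b a) - tr(1)  (split on b) = z^2 - 2
tr(b a b) = tr(b) tr(a b) - tr(a)  (reduce the b square) = y*z - x
tr(b a b a^2) = tr(a) tr(b a b a) - tr(b a b)  (reduce the a square) = x*z^2 - y*z - x
tr(a b a^3 b) = tr(a) tr(b a b a^2) - tr(b a b a)  (reduce the a square) = x^2*z^2 - x*y*z - x^2 - z^2 + 2
tr(a b a^3 b^-1) = tr(a b a^3) tr(b) - tr(a b a^3 b)  (eliminate b^-1) = x^3*y*z - x^2*y^2 - x^2*z^2 - x*y*z + x^2 + y^2 + z^2 - 2
tr(a b^-2 a b a^2) = tr(a b a^3 b^-1) tr(b) - tr(a b a^3)  (eliminate b^-1) = x^3*y^2*z - x^2*y^3 - x^2*y*z^2 - x^3*z - x*y^2*z + 2*x^2*y + y^3 + y*z^2 + 2*x*z - 3*y
tr(a^2) = tr(a) tr(a) - tr(1)  (reduce the a square) = x^2 - 2
tr(b a^2 b) = tr(b) tr(a^2 b) - tr(a^2)  (reduce the b square) = x*y*z - x^2 - y^2 + 2
tr(a b a^2 b a) = tr(a) tr(b a^2 b a) - tr(b a^2 b)  (reduce the a square) = x^2*z^2 - 2*x*y*z + y^2 - 2
tr(b a b a b a) = tr(b a b a) tr(b a) - tr(a b)  (split on b) = z^3 - 3*z
tr(b a b a b) = tr(b) tr(a b a b) - tr(a b a)  (reduce the b square) = y*z^2 - x*z - y
tr(a b a^2 b a b) = tr(a) tr(b a b a b a) - tr(b a b a b)  (reduce the a square) = x*z^3 - y*z^2 - 2*x*z + y
tr(b^-1 a b a^2 b a) = tr(a b a^2 b a) tr(b) - tr(a b a^2 b a b)  (eliminate b^-1) = x^2*y*z^2 - 2*x*y^2*z - x*z^3 + y^3 + y*z^2 + 2*x*z - 3*y
tr(a b^-2 a b a^2 b) = tr(b^-1 a b a^2 b a) tr(b) - tr(b^-1 a b a^2 b a b)  (eliminate b^-1) = x^2*y^2*z^2 - 2*x*y^3*z - x*y*z^3 - x^2*z^2 + y^4 + y^2*z^2 + 4*x*y*z - 4*y^2 + 2
tr(b^-1 a b^-2 a b a^2) = tr(a b^-2 a b a^2) tr(b) - tr(a b^-2 a b a^2 b)  (eliminate b^-1) = x^3*y^3*z - x^2*y^4 - 2*x^2*y^2*z^2 - x^3*y*z + x*y^3*z + x*y*z^3 + 2*x^2*y^2 + x^2*z^2 - 2*x*y*z + y^2 - 2

x^3*y^3*z - x^2*y^4 - 2*x^2*y^2*z^2 - x^3*y*z + x*y^3*z + x*y*z^3 + 2*x^2*y^2 + x^2*z^2 - 2*x*y*z + y^2 - 2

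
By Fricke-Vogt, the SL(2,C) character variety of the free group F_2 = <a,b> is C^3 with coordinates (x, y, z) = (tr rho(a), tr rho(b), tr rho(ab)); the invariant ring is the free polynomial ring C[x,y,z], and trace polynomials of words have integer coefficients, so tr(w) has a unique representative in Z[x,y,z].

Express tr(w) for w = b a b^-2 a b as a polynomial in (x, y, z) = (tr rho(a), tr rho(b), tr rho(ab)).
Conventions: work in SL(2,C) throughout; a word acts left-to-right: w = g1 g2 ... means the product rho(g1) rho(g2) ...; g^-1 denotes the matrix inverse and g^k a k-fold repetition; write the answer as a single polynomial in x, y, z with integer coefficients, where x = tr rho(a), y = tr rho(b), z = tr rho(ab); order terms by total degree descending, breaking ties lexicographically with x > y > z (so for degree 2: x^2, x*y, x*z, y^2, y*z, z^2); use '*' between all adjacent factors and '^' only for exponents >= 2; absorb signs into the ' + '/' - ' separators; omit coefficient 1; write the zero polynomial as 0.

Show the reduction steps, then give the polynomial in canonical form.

trace(b^2 a) = trace(b) trace(a b) - trace(a) = y*z - x
trace(b^2) = trace(b) trace(b) - trace(1) = y^2 - 2
trace(a b^2 a) = trace(a) trace(b^2 a) - trace(b^2) = x*y*z - x^2 - y^2 + 2
trace(a b a b) = trace(a b) trace(a b) - trace(1)   [split at repeated a] = z^2 - 2
trace(a b a) = trace(a) trace(b a) - trace(b) = x*z - y
trace(a b^2 a b) = trace(b) trace(a b a b) - trace(a b a) = y*z^2 - x*z - y
trace(b^-1 a b^2 a) = trace(a b^2 a) trace(b) - trace(a b^2 a b) = x*y^2*z - x^2*y - y^3 - y*z^2 + x*z + 3*y
trace(b a b^-2 a b) = trace(b^-1 a b^2 a) trace(b) - trace(b^-1 a b^2 a b) = x*y^3*z - x^2*y^2 - y^4 - y^2*z^2 + x^2 + 4*y^2 - 2

x*y^3*z - x^2*y^2 - y^4 - y^2*z^2 + x^2 + 4*y^2 - 2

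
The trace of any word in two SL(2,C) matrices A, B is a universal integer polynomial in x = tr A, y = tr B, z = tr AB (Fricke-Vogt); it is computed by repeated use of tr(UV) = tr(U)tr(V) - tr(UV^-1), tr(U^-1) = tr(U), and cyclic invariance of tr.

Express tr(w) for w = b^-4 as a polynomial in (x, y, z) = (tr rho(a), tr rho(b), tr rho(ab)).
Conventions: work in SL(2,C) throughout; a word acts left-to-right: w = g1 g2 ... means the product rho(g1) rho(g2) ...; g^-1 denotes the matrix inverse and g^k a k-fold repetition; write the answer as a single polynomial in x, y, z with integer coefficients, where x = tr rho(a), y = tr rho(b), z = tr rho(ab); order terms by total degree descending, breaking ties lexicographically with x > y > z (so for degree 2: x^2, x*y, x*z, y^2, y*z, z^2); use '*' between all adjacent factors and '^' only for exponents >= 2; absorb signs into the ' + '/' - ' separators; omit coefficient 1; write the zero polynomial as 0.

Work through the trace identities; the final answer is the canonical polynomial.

y^4 - 4*y^2 + 2

use: trace(b^-1) = trace(b) = y
trace(b^-2) = trace(b^-1) * trace(b) - trace(1) = y^2 - 2
apply: trace(b^-3) = trace(b^-2) * trace(b) - trace(b^-1) = y^3 - 3*y
trace(b^-4) = trace(b^-3) * trace(b) - trace(b^-2) = y^4 - 4*y^2 + 2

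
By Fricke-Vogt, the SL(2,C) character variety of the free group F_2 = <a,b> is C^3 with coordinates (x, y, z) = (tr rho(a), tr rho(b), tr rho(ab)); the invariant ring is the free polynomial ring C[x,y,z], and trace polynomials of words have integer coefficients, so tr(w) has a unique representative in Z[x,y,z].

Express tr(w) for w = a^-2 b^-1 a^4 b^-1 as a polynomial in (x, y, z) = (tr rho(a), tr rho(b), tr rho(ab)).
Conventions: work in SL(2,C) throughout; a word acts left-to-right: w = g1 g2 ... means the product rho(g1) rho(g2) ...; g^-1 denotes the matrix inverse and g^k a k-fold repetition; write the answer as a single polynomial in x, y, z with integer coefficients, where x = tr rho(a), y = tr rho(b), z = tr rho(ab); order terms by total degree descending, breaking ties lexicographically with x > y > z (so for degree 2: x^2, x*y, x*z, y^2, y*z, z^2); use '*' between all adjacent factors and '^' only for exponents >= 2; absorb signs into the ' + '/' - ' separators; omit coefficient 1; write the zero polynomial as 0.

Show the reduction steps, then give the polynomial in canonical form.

trace(a^2) = trace(a)*trace(a) - trace(1)  (reduce the a square) = x^2 - 2
trace(a^2 b) = trace(a)*trace(b a) - trace(b)  (reduce the a square) = x*z - y
trace(b^-1 a^2) = trace(a^2)*trace(b) - trace(a^2 b)  (eliminate b^-1) = x^2*y - x*z - y
trace(b^2 a^2) = trace(b)*trace(a^2 b) - trace(a^2)  (reduce the b square) = x*y*z - x^2 - y^2 + 2
apply: trace(b^2 a) = trace(b)*trace(a b) - trace(a)  (reduce the b square) = y*z - x
trace(a^2 b^2 a) = trace(a)*trace(b^2 a^2) - trace(b^2 a)  (reduce the a square) = x^2*y*z - x^3 - x*y^2 - y*z + 3*x
apply: trace(b a^4 b) = trace(a)*trace(a^2 b^2 a) - trace(a^2 b^2)  (reduce the a square) = x^3*y*z - x^4 - x^2*y^2 - 2*x*y*z + 4*x^2 + y^2 - 2
trace(b a b a) = trace(a b)*trace(a b) - trace(1)  (split on a) = z^2 - 2
use: trace(b a b a^2) = trace(a)*trace(b a b a) - trace(b a b)  (reduce the a square) = x*z^2 - y*z - x
trace(a b a b a^2) = trace(a)*trace(b a b a^2) - trace(b a b a)  (reduce the a square) = x^2*z^2 - x*y*z - x^2 - z^2 + 2
use: trace(b a^4 b a) = trace(a)*trace(a b a b a^2) - trace(a b a b a)  (reduce the a square) = x^3*z^2 - x^2*y*z - x^3 - 2*x*z^2 + y*z + 3*x
apply: trace(a^-1 b a^4 b) = trace(b a^4 b)*trace(a) - trace(b a^4 b a)  (eliminate a^-1) = x^4*y*z - x^5 - x^3*y^2 - x^3*z^2 - x^2*y*z + 5*x^3 + x*y^2 + 2*x*z^2 - y*z - 5*x
use: trace(a^4 b a^-2 b) = trace(a^-1 b a^4 b)*trace(a) - trace(a^-1 b a^4 b a)  (eliminate a^-1) = x^5*y*z - x^6 - x^4*y^2 - x^4*z^2 - 2*x^3*y*z + 6*x^4 + 2*x^2*y^2 + 2*x^2*z^2 + x*y*z - 9*x^2 - y^2 + 2
trace(a^-2 b^-1 a^4 b) = trace(a^4 b a^-2)*trace(b) - trace(a^4 b a^-2 b)  (eliminate b^-1) = -x^5*y*z + x^6 + x^4*y^2 + x^4*z^2 + 2*x^3*y*z - 6*x^4 - 2*x^2*y^2 - 2*x^2*z^2 + 9*x^2 - 2
apply: trace(a^-2 b^-1 a^4 b^-1) = trace(a^-2 b^-1 a^4)*trace(b) - trace(a^-2 b^-1 a^4 b)  (eliminate b^-1) = x^5*y*z - x^6 - x^4*y^2 - x^4*z^2 - 2*x^3*y*z + 6*x^4 + 3*x^2*y^2 + 2*x^2*z^2 - x*y*z - 9*x^2 - y^2 + 2

x^5*y*z - x^6 - x^4*y^2 - x^4*z^2 - 2*x^3*y*z + 6*x^4 + 3*x^2*y^2 + 2*x^2*z^2 - x*y*z - 9*x^2 - y^2 + 2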